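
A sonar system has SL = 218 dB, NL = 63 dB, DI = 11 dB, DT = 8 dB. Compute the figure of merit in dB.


FOM = SL - NL + DI - DT = 218 - 63 + 11 - 8 = 158

158 dB


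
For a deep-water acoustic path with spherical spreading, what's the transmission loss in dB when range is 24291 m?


TL = 20*log10(24291) = 87.71

87.71 dB


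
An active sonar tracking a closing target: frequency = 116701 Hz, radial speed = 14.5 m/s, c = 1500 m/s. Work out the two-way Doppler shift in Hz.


2256.22 Hz


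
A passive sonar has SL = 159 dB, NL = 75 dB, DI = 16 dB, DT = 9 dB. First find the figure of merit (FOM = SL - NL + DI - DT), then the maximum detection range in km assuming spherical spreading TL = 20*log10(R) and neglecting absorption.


Step 1: FOM = SL - NL + DI - DT = 159 - 75 + 16 - 9 = 91 dB
Step 2: at max range FOM = TL = 20*log10(R), so R = 10^(91/20) = 35481.34 m = 35.48 km

35.48 km


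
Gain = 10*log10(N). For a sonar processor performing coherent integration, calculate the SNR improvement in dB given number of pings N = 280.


24.47 dB


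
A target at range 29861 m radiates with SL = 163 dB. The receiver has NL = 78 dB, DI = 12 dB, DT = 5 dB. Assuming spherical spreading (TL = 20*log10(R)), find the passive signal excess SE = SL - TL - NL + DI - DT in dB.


Step 1: TL = 20*log10(29861) = 89.5 dB
Step 2: SE = 163 - 89.5 - 78 + 12 - 5 = 2.5

2.5 dB


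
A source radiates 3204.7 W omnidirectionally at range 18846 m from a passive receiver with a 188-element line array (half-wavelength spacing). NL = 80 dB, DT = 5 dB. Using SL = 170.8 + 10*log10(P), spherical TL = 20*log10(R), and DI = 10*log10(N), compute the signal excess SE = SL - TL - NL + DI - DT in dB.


Step 1: SL = 170.8 + 10*log10(3204.7) = 205.86 dB
Step 2: TL = 20*log10(18846) = 85.5 dB
Step 3: DI = 10*log10(188) = 22.74 dB
Step 4: SE = SL - TL - NL + DI - DT = 205.86 - 85.5 - 80 + 22.74 - 5 = 58.1

58.1 dB


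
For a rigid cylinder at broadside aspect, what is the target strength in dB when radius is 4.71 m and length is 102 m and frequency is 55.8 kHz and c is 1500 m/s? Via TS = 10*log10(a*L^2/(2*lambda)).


59.6 dB


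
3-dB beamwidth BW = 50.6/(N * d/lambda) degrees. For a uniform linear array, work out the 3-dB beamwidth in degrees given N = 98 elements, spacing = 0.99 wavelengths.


BW = 50.6 / (98 * 0.99) = 50.6 / 97.02 = 0.52

0.52 deg


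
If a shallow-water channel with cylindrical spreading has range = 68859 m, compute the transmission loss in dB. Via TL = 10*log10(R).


TL = 10*log10(68859) = 48.38

48.38 dB


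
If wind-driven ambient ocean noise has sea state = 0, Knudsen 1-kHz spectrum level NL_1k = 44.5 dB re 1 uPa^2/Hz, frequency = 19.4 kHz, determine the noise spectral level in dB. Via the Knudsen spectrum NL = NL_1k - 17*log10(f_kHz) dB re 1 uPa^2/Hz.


22.61 dB


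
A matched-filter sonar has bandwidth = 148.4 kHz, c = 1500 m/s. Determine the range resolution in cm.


0.51 cm


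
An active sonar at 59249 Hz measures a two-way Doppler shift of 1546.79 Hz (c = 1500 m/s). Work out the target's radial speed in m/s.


19.58 m/s


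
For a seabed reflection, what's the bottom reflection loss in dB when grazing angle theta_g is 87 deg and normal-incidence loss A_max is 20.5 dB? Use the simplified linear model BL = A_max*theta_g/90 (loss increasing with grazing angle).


BL = A_max * theta_g / 90 = 20.5 * 87 / 90 = 19.82

19.82 dB


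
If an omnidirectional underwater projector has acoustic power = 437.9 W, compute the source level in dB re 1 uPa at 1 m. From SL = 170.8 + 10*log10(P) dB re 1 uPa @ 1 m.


SL = 170.8 + 10*log10(437.9) = 170.8 + 26.41 = 197.21

197.21 dB


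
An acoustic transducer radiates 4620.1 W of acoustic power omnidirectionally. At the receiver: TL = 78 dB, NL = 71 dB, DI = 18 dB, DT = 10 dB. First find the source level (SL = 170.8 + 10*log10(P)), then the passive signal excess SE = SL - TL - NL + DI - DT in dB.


Step 1: SL = 170.8 + 10*log10(4620.1) = 207.45 dB
Step 2: SE = SL - TL - NL + DI - DT = 207.45 - 78 - 71 + 18 - 10 = 66.45

66.45 dB


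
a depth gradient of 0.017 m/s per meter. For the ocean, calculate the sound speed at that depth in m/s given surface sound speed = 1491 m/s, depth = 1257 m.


c = 1491 + 0.017 * 1257 = 1512.369

1512.369 m/s


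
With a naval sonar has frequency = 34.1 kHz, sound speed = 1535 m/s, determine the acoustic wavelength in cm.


4.5 cm


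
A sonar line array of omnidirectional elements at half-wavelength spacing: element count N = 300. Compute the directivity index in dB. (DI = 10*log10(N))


DI = 10*log10(300) = 24.77

24.77 dB


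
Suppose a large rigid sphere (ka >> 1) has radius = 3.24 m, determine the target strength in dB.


4.19 dB


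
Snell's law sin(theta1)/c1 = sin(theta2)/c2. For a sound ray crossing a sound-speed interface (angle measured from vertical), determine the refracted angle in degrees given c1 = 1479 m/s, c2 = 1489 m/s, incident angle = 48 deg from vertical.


sin(theta2) = (c2/c1)*sin(theta1) = (1489/1479)*sin(48 deg) = 0.74817
theta2 = arcsin(0.74817) = 48.43

48.43 deg


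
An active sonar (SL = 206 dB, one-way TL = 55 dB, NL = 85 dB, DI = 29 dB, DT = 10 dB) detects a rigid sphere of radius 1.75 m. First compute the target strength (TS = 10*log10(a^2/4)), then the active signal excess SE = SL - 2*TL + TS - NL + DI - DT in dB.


Step 1: TS = 10*log10(1.75^2/4) = -1.16 dB
Step 2: SE = SL - 2*TL + TS - NL + DI - DT = 206 - 2*55 + (-1.16) - 85 + 29 - 10 = 28.84

28.84 dB


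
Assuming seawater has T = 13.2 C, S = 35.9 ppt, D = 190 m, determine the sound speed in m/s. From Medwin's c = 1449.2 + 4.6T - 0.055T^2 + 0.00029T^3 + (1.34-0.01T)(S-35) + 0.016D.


c = 1449.2 + 4.6*13.2 - 0.055*13.2^2 + 0.00029*13.2^3 + (1.34 - 0.01*13.2)*(35.9 - 35) + 0.016*190 = 1505.13

1505.13 m/s


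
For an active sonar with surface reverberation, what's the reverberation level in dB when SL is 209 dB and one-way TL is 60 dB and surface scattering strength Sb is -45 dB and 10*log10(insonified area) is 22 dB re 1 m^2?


RL = SL - 2*TL + Sb + 10*log10(A) = 209 - 2*60 + (-45) + 22 = 66

66 dB


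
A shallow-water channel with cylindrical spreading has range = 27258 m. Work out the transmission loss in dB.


TL = 10*log10(27258) = 44.35

44.35 dB


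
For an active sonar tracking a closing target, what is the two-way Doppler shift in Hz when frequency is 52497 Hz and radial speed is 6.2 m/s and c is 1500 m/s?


433.98 Hz


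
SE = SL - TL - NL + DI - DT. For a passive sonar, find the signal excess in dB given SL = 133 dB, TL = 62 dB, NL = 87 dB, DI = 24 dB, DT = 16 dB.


-8 dB


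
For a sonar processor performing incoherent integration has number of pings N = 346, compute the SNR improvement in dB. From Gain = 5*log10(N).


Gain = 5*log10(346) = 12.7

12.7 dB


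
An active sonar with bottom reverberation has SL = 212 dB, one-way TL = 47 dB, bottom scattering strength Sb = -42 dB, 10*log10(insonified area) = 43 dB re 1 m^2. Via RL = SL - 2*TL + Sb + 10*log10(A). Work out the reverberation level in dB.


RL = SL - 2*TL + Sb + 10*log10(A) = 212 - 2*47 + (-42) + 43 = 119

119 dB


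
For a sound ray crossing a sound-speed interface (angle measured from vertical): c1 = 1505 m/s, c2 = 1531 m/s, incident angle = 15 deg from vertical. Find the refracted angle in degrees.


sin(theta2) = (c2/c1)*sin(theta1) = (1531/1505)*sin(15 deg) = 0.26329
theta2 = arcsin(0.26329) = 15.27

15.27 deg


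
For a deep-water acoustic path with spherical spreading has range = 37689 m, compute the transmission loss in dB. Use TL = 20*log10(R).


TL = 20*log10(37689) = 91.52

91.52 dB


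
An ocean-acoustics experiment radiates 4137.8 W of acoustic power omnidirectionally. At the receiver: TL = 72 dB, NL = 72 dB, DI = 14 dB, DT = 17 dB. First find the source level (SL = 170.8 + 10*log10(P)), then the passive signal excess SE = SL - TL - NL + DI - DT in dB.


Step 1: SL = 170.8 + 10*log10(4137.8) = 206.97 dB
Step 2: SE = SL - TL - NL + DI - DT = 206.97 - 72 - 72 + 14 - 17 = 59.97

59.97 dB


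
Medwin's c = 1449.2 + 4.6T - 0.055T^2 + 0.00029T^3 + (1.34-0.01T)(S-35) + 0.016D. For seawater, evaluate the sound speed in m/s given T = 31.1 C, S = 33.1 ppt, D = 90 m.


c = 1449.2 + 4.6*31.1 - 0.055*31.1^2 + 0.00029*31.1^3 + (1.34 - 0.01*31.1)*(33.1 - 35) + 0.016*90 = 1547.27

1547.27 m/s


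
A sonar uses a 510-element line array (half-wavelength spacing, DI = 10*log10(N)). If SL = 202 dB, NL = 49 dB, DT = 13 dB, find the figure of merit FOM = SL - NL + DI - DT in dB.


167.08 dB


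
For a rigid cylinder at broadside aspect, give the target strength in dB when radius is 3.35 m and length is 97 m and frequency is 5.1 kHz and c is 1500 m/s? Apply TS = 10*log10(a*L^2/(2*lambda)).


lambda = 1500/5100 = 0.29412 m
TS = 10*log10(3.35*97^2/(2*0.29412)) = 47.29

47.29 dB


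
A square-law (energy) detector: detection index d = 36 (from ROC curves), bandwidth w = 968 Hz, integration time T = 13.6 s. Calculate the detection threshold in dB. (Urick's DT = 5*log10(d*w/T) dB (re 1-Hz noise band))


DT = 5*log10(d*w/T) = 5*log10(36 * 968 / 13.6) = 5*log10(2562.35) = 17.04

17.04 dB


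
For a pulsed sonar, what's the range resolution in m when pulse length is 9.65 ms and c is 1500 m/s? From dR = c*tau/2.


dR = c*tau/2 = 1500 * 9.65e-3 / 2 = 7.2375

7.2375 m


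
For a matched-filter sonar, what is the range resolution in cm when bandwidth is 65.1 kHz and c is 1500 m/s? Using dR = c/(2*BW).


dR = c/(2*BW) = 1500 / (2 * 65.1e3) = 0.0115 m = 1.15 cm

1.15 cm


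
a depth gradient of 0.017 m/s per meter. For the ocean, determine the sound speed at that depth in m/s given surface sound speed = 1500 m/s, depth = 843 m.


1514.331 m/s


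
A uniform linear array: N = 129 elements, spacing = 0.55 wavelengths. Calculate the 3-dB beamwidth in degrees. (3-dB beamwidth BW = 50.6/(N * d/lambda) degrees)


0.71 deg


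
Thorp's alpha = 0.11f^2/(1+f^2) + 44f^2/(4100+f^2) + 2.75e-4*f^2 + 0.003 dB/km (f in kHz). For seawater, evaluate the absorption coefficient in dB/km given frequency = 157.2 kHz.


44.647 dB/km


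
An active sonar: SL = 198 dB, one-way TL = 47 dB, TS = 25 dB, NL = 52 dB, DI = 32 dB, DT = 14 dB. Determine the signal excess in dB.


SE = SL - 2*TL + TS - NL + DI - DT = 198 - 2*47 + (25) - 52 + 32 - 14 = 95

95 dB


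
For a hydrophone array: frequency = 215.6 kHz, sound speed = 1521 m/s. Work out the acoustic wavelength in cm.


lambda = c/f = 1521 / 215600 = 0.0071 m = 0.71 cm

0.71 cm


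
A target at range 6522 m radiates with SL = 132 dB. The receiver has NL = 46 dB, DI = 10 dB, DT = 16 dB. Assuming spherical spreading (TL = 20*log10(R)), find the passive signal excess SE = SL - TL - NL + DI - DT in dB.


Step 1: TL = 20*log10(6522) = 76.29 dB
Step 2: SE = 132 - 76.29 - 46 + 10 - 16 = 3.71

3.71 dB


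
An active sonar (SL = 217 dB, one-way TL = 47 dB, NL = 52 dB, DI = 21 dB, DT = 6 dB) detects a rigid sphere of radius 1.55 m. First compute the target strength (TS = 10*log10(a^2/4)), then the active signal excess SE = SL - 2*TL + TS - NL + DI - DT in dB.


Step 1: TS = 10*log10(1.55^2/4) = -2.21 dB
Step 2: SE = SL - 2*TL + TS - NL + DI - DT = 217 - 2*47 + (-2.21) - 52 + 21 - 6 = 83.79

83.79 dB


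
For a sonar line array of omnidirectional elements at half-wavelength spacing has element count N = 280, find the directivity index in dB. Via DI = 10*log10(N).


24.47 dB


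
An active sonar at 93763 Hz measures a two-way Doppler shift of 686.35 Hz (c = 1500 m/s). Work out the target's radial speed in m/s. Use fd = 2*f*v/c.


From fd = 2*f*v/c, v = c*fd/(2*f) = 1500 * 686.35 / (2*93763) = 5.49

5.49 m/s


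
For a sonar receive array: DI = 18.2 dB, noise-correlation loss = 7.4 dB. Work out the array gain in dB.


AG = DI - L_corr = 18.2 - 7.4 = 10.8

10.8 dB


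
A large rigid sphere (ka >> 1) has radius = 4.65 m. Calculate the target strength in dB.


7.33 dB


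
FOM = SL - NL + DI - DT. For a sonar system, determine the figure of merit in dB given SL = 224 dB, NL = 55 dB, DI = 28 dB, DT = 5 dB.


FOM = SL - NL + DI - DT = 224 - 55 + 28 - 5 = 192

192 dB


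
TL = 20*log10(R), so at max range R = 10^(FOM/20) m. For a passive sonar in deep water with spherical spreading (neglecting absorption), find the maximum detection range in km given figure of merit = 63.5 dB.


At max range FOM = TL, so 20*log10(R) = 63.5
R = 10^(63.5/20) = 1496.24 m = 1.5 km

1.5 km


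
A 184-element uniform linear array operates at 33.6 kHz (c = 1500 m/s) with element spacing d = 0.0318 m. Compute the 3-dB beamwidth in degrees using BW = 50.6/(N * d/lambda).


0.39 deg


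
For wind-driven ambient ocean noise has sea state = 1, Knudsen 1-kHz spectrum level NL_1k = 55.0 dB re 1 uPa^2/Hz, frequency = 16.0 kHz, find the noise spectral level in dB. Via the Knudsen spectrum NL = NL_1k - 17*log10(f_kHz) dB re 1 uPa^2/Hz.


NL = NL_1k - 17*log10(f_kHz) = 55.0 - 17*log10(16.0) = 55.0 - (20.47) = 34.53

34.53 dB


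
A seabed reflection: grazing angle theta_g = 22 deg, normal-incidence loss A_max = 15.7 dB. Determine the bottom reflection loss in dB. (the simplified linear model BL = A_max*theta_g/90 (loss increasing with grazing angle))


BL = A_max * theta_g / 90 = 15.7 * 22 / 90 = 3.84

3.84 dB


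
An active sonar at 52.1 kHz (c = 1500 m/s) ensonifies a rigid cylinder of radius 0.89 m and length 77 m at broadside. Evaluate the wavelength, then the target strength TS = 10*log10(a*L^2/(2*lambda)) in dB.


Step 1: lambda = c/f = 1500/52100 = 0.02879 m
Step 2: TS = 10*log10(a*L^2/(2*lambda)) = 10*log10(0.89*77^2/(2*0.02879)) = 49.62

49.62 dB


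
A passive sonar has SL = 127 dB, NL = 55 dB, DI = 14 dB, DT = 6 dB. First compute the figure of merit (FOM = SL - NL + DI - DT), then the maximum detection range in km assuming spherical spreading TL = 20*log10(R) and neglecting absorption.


Step 1: FOM = SL - NL + DI - DT = 127 - 55 + 14 - 6 = 80 dB
Step 2: at max range FOM = TL = 20*log10(R), so R = 10^(80/20) = 10000.0 m = 10.0 km

10.0 km


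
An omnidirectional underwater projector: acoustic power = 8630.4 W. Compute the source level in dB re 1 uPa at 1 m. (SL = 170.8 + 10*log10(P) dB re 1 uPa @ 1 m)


SL = 170.8 + 10*log10(8630.4) = 170.8 + 39.36 = 210.16

210.16 dB


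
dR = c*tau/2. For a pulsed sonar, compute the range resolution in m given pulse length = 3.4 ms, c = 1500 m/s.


dR = c*tau/2 = 1500 * 3.4e-3 / 2 = 2.55

2.55 m


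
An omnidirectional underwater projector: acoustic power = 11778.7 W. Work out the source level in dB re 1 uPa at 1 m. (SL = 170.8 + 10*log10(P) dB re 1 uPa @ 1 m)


211.51 dB


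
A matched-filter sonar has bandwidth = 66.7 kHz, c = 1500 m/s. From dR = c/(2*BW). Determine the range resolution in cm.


1.12 cm


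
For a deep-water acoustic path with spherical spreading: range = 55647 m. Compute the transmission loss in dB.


TL = 20*log10(55647) = 94.91

94.91 dB


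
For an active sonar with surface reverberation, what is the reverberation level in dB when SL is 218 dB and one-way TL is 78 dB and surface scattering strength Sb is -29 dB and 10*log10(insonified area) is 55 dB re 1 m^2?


RL = SL - 2*TL + Sb + 10*log10(A) = 218 - 2*78 + (-29) + 55 = 88

88 dB


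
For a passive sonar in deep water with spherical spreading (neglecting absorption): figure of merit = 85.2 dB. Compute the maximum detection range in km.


At max range FOM = TL, so 20*log10(R) = 85.2
R = 10^(85.2/20) = 18197.01 m = 18.2 km

18.2 km


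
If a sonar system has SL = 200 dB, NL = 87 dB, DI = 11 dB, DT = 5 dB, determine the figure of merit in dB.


FOM = SL - NL + DI - DT = 200 - 87 + 11 - 5 = 119

119 dB


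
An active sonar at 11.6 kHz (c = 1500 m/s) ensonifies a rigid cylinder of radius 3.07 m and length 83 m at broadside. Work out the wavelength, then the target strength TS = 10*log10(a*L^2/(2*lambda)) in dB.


Step 1: lambda = c/f = 1500/11600 = 0.12931 m
Step 2: TS = 10*log10(a*L^2/(2*lambda)) = 10*log10(3.07*83^2/(2*0.12931)) = 49.13

49.13 dB


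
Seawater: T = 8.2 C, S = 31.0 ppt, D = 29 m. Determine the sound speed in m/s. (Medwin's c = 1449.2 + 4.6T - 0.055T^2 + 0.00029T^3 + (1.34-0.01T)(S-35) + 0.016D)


c = 1449.2 + 4.6*8.2 - 0.055*8.2^2 + 0.00029*8.2^3 + (1.34 - 0.01*8.2)*(31.0 - 35) + 0.016*29 = 1478.81

1478.81 m/s


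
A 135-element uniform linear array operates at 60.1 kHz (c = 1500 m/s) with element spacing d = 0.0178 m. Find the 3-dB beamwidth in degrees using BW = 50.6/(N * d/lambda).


0.53 deg


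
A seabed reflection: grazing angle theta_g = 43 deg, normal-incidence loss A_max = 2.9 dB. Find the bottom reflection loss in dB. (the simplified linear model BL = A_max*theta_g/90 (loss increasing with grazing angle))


BL = A_max * theta_g / 90 = 2.9 * 43 / 90 = 1.39

1.39 dB


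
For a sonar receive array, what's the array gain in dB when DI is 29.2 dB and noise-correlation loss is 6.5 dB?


AG = DI - L_corr = 29.2 - 6.5 = 22.7

22.7 dB


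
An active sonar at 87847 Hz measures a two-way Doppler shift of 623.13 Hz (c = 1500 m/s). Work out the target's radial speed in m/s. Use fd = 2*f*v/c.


From fd = 2*f*v/c, v = c*fd/(2*f) = 1500 * 623.13 / (2*87847) = 5.32

5.32 m/s


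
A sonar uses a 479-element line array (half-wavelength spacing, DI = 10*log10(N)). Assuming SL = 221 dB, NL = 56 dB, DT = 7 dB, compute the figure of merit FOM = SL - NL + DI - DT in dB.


Step 1: DI = 10*log10(479) = 26.8 dB
Step 2: FOM = SL - NL + DI - DT = 221 - 56 + 26.8 - 7 = 184.8

184.8 dB


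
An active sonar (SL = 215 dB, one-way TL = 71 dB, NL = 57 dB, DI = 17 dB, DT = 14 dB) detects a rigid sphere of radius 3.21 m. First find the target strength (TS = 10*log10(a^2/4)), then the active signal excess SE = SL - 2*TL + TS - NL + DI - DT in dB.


Step 1: TS = 10*log10(3.21^2/4) = 4.11 dB
Step 2: SE = SL - 2*TL + TS - NL + DI - DT = 215 - 2*71 + (4.11) - 57 + 17 - 14 = 23.11

23.11 dB


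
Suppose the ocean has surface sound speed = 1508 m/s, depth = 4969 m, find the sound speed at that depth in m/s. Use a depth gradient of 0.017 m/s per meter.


c = 1508 + 0.017 * 4969 = 1592.473

1592.473 m/s


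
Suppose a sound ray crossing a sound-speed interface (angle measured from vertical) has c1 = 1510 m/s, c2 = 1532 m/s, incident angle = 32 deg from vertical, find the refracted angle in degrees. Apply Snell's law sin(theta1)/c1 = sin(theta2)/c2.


sin(theta2) = (c2/c1)*sin(theta1) = (1532/1510)*sin(32 deg) = 0.53764
theta2 = arcsin(0.53764) = 32.52

32.52 deg


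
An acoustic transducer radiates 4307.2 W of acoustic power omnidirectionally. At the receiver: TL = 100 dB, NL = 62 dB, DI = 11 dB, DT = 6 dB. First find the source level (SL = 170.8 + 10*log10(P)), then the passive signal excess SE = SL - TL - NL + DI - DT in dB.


Step 1: SL = 170.8 + 10*log10(4307.2) = 207.14 dB
Step 2: SE = SL - TL - NL + DI - DT = 207.14 - 100 - 62 + 11 - 6 = 50.14

50.14 dB


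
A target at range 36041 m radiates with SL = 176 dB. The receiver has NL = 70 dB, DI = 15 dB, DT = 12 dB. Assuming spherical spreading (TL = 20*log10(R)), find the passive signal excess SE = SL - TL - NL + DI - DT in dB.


17.86 dB


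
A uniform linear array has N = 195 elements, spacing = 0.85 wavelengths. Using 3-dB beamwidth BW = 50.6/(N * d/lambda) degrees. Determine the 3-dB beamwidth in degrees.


0.31 deg


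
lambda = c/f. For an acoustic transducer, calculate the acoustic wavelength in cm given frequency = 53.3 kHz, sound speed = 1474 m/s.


lambda = c/f = 1474 / 53300 = 0.0277 m = 2.77 cm

2.77 cm


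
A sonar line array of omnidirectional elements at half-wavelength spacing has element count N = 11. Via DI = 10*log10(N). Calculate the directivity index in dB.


DI = 10*log10(11) = 10.41

10.41 dB


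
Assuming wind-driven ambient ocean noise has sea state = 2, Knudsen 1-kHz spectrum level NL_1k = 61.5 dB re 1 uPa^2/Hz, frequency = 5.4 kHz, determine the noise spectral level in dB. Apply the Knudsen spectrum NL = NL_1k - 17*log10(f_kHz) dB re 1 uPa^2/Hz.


49.05 dB


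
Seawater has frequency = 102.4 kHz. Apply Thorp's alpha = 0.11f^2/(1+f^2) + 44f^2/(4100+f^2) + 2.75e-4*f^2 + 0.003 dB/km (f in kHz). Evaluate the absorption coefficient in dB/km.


f^2 = 10485.76
alpha = 0.11*10485.76/(1+10485.76) + 44*10485.76/(4100+10485.76) + 2.75e-4*10485.76 + 0.003 = 34.628

34.628 dB/km


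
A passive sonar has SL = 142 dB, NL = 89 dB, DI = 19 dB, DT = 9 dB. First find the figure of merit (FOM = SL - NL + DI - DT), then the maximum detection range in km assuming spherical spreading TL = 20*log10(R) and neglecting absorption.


Step 1: FOM = SL - NL + DI - DT = 142 - 89 + 19 - 9 = 63 dB
Step 2: at max range FOM = TL = 20*log10(R), so R = 10^(63/20) = 1412.54 m = 1.41 km

1.41 km


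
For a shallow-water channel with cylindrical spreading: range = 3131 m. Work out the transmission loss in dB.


TL = 10*log10(3131) = 34.96

34.96 dB


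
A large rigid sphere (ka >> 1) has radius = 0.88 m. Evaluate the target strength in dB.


-7.13 dB


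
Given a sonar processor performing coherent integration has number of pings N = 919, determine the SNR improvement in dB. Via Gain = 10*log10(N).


29.63 dB


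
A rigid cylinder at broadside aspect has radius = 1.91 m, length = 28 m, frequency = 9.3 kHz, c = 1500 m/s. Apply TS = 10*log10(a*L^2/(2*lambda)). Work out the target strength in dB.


36.67 dB


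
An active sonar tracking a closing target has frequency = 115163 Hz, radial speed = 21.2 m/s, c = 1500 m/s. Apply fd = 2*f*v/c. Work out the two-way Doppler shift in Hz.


3255.27 Hz


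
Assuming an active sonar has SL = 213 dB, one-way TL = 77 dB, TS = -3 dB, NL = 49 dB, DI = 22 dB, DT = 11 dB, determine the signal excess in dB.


SE = SL - 2*TL + TS - NL + DI - DT = 213 - 2*77 + (-3) - 49 + 22 - 11 = 18

18 dB


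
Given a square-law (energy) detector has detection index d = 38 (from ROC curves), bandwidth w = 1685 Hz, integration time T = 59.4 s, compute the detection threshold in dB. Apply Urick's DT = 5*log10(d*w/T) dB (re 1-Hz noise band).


DT = 5*log10(d*w/T) = 5*log10(38 * 1685 / 59.4) = 5*log10(1077.95) = 15.16

15.16 dB


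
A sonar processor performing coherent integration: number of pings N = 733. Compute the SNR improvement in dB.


28.65 dB


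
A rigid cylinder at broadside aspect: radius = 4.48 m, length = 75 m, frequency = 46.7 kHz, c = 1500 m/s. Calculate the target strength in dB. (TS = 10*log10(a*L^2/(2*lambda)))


lambda = 1500/46700 = 0.03212 m
TS = 10*log10(4.48*75^2/(2*0.03212)) = 55.94

55.94 dB


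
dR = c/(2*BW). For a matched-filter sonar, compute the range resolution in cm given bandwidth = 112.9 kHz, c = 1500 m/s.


dR = c/(2*BW) = 1500 / (2 * 112.9e3) = 0.0066 m = 0.66 cm

0.66 cm


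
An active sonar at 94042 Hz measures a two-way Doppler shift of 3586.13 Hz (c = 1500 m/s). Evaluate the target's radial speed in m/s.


From fd = 2*f*v/c, v = c*fd/(2*f) = 1500 * 3586.13 / (2*94042) = 28.6

28.6 m/s


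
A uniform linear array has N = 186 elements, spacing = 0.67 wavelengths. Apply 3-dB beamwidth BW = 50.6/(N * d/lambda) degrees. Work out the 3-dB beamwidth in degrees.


BW = 50.6 / (186 * 0.67) = 50.6 / 124.62 = 0.41

0.41 deg


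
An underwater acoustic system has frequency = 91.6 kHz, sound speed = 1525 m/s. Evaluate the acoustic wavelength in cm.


lambda = c/f = 1525 / 91600 = 0.0166 m = 1.66 cm

1.66 cm


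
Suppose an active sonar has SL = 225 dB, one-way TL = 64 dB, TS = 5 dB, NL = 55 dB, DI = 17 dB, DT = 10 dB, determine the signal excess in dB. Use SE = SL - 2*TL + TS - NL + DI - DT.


54 dB


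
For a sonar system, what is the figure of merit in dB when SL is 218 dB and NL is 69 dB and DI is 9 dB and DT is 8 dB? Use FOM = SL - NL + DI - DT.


FOM = SL - NL + DI - DT = 218 - 69 + 9 - 8 = 150

150 dB


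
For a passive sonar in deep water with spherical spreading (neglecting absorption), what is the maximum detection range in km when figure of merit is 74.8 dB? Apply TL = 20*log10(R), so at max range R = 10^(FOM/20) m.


At max range FOM = TL, so 20*log10(R) = 74.8
R = 10^(74.8/20) = 5495.41 m = 5.5 km

5.5 km


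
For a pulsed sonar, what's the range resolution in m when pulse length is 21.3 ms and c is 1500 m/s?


15.975 m


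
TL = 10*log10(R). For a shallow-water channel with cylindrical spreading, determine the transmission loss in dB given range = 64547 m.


TL = 10*log10(64547) = 48.1

48.1 dB


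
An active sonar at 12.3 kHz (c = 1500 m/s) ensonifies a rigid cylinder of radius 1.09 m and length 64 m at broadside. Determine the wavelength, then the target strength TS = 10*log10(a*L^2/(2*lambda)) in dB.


Step 1: lambda = c/f = 1500/12300 = 0.12195 m
Step 2: TS = 10*log10(a*L^2/(2*lambda)) = 10*log10(1.09*64^2/(2*0.12195)) = 42.63

42.63 dB


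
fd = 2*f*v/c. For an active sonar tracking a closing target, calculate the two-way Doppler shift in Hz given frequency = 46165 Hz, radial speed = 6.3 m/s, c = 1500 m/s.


387.79 Hz


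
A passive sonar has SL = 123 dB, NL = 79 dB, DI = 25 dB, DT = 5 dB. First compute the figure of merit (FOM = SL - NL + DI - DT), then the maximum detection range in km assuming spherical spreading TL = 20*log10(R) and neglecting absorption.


Step 1: FOM = SL - NL + DI - DT = 123 - 79 + 25 - 5 = 64 dB
Step 2: at max range FOM = TL = 20*log10(R), so R = 10^(64/20) = 1584.89 m = 1.58 km

1.58 km


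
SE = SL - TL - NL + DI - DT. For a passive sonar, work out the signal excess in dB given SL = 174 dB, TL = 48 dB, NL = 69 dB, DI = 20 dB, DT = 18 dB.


59 dB


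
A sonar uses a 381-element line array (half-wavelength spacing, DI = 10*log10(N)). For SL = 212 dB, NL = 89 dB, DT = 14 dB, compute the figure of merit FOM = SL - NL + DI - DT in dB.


Step 1: DI = 10*log10(381) = 25.81 dB
Step 2: FOM = SL - NL + DI - DT = 212 - 89 + 25.81 - 14 = 134.81

134.81 dB


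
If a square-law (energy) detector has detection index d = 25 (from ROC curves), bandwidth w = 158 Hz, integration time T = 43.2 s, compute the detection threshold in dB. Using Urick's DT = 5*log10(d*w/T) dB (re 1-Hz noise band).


9.81 dB


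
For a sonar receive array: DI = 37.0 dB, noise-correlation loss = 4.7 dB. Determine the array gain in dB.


AG = DI - L_corr = 37.0 - 4.7 = 32.3

32.3 dB


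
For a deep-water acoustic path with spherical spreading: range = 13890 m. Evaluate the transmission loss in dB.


82.85 dB


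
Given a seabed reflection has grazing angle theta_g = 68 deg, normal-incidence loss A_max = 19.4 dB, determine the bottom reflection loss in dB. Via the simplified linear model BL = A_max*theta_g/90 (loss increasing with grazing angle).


BL = A_max * theta_g / 90 = 19.4 * 68 / 90 = 14.66

14.66 dB


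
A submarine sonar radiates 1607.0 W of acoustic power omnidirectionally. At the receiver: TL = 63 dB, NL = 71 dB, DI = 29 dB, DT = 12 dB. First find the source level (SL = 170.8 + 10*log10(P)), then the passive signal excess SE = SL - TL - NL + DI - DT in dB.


Step 1: SL = 170.8 + 10*log10(1607.0) = 202.86 dB
Step 2: SE = SL - TL - NL + DI - DT = 202.86 - 63 - 71 + 29 - 12 = 85.86

85.86 dB


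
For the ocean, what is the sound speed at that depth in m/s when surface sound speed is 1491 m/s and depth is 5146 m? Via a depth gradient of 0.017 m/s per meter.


c = 1491 + 0.017 * 5146 = 1578.482

1578.482 m/s


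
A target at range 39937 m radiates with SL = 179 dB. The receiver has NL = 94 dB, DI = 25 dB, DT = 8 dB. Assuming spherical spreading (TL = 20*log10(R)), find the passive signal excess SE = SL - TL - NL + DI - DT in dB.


9.97 dB


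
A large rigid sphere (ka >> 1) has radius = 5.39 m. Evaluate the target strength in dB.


TS = 10*log10(5.39^2 / 4) = 10*log10(7.263025) = 8.61

8.61 dB


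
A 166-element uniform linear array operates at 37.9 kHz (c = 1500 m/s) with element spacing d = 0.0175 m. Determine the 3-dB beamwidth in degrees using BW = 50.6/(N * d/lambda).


0.69 deg


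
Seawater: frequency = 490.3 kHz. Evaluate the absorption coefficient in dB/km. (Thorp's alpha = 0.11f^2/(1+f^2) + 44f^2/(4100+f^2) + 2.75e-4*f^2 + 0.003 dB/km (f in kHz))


f^2 = 240394.09
alpha = 0.11*240394.09/(1+240394.09) + 44*240394.09/(4100+240394.09) + 2.75e-4*240394.09 + 0.003 = 109.484

109.484 dB/km


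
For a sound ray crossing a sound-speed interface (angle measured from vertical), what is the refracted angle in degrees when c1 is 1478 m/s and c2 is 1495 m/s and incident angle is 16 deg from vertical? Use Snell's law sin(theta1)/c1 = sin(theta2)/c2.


sin(theta2) = (c2/c1)*sin(theta1) = (1495/1478)*sin(16 deg) = 0.27881
theta2 = arcsin(0.27881) = 16.19

16.19 deg


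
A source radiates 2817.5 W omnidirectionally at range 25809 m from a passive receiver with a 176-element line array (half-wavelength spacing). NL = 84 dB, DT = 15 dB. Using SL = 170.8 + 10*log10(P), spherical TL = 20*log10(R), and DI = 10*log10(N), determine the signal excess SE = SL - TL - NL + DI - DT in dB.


40.52 dB


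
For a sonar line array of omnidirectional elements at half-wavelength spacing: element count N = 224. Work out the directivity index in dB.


DI = 10*log10(224) = 23.5

23.5 dB


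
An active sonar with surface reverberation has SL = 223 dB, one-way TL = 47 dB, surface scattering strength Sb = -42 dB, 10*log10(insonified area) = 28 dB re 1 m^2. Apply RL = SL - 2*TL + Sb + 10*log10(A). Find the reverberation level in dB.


RL = SL - 2*TL + Sb + 10*log10(A) = 223 - 2*47 + (-42) + 28 = 115

115 dB


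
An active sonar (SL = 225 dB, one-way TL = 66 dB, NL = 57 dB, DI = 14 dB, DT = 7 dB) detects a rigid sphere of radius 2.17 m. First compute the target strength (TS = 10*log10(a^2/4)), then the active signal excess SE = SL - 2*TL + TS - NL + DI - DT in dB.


Step 1: TS = 10*log10(2.17^2/4) = 0.71 dB
Step 2: SE = SL - 2*TL + TS - NL + DI - DT = 225 - 2*66 + (0.71) - 57 + 14 - 7 = 43.71

43.71 dB


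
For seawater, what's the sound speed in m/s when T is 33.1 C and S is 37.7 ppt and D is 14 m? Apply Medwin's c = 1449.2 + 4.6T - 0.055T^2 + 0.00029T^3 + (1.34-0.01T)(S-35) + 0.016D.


c = 1449.2 + 4.6*33.1 - 0.055*33.1^2 + 0.00029*33.1^3 + (1.34 - 0.01*33.1)*(37.7 - 35) + 0.016*14 = 1554.67

1554.67 m/s


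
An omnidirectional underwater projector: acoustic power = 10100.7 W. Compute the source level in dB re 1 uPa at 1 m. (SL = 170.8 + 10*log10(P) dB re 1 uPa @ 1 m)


SL = 170.8 + 10*log10(10100.7) = 170.8 + 40.04 = 210.84

210.84 dB


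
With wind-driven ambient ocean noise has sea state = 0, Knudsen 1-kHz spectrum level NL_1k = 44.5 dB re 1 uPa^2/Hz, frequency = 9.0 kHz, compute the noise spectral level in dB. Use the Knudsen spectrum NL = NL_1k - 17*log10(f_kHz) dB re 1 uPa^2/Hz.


28.28 dB


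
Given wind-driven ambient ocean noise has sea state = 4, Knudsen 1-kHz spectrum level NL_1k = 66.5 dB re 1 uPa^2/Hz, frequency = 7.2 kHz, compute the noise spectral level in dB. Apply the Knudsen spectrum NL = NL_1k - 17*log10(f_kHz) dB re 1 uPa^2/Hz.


NL = NL_1k - 17*log10(f_kHz) = 66.5 - 17*log10(7.2) = 66.5 - (14.57) = 51.93

51.93 dB


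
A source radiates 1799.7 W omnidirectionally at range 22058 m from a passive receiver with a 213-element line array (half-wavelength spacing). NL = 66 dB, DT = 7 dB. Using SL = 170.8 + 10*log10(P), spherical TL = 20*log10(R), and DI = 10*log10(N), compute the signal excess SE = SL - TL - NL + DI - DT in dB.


66.76 dB


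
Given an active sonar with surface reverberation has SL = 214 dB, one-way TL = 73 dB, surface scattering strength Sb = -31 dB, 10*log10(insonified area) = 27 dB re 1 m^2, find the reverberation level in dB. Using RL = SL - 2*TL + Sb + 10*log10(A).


RL = SL - 2*TL + Sb + 10*log10(A) = 214 - 2*73 + (-31) + 27 = 64

64 dB


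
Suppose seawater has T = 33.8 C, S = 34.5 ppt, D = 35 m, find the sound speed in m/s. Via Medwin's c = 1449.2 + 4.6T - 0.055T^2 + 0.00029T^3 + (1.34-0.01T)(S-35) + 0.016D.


c = 1449.2 + 4.6*33.8 - 0.055*33.8^2 + 0.00029*33.8^3 + (1.34 - 0.01*33.8)*(34.5 - 35) + 0.016*35 = 1553.1

1553.1 m/s


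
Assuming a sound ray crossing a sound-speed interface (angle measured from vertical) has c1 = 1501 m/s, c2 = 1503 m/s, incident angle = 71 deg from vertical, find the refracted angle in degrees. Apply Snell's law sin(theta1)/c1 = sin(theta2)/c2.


sin(theta2) = (c2/c1)*sin(theta1) = (1503/1501)*sin(71 deg) = 0.94678
theta2 = arcsin(0.94678) = 71.22

71.22 deg


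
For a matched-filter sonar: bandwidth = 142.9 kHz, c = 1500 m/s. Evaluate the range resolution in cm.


0.52 cm


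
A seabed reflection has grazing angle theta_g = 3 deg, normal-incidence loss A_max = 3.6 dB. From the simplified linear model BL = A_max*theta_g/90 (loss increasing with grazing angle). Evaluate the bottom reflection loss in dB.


BL = A_max * theta_g / 90 = 3.6 * 3 / 90 = 0.12

0.12 dB


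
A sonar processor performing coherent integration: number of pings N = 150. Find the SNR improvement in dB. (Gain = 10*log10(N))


21.76 dB


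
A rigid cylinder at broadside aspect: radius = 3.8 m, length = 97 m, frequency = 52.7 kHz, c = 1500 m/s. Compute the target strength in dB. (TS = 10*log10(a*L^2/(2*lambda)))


lambda = 1500/52700 = 0.02846 m
TS = 10*log10(3.8*97^2/(2*0.02846)) = 57.98

57.98 dB


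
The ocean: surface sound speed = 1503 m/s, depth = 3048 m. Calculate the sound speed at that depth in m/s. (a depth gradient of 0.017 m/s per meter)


1554.816 m/s


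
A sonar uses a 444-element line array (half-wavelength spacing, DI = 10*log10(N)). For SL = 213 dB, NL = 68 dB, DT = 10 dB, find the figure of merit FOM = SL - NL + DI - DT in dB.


Step 1: DI = 10*log10(444) = 26.47 dB
Step 2: FOM = SL - NL + DI - DT = 213 - 68 + 26.47 - 10 = 161.47

161.47 dB


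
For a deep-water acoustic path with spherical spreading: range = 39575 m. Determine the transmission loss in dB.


91.95 dB


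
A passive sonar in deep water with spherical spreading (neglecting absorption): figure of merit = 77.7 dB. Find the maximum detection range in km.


At max range FOM = TL, so 20*log10(R) = 77.7
R = 10^(77.7/20) = 7673.61 m = 7.67 km

7.67 km


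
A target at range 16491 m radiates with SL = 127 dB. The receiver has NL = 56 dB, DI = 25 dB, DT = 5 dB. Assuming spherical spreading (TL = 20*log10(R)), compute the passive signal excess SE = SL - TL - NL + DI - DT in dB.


Step 1: TL = 20*log10(16491) = 84.34 dB
Step 2: SE = 127 - 84.34 - 56 + 25 - 5 = 6.66

6.66 dB


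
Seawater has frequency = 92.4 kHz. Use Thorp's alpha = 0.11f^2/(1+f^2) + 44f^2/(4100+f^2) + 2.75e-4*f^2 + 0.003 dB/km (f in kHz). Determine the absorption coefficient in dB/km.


32.186 dB/km


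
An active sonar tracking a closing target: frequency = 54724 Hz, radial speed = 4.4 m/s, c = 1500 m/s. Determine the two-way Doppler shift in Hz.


fd = 2*f*v/c = 2 * 54724 * 4.4 / 1500 = 321.05

321.05 Hz


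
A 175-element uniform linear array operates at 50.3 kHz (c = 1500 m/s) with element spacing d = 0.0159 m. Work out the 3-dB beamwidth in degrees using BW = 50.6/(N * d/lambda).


Step 1: lambda = 1500/50300 = 0.02982 m
Step 2: d/lambda = 0.0159/0.02982 = 0.5332
Step 3: BW = 50.6/(N * d/lambda) = 50.6/(175 * 0.5332) = 0.54

0.54 deg


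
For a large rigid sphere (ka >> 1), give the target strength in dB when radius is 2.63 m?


TS = 10*log10(2.63^2 / 4) = 10*log10(1.729225) = 2.38

2.38 dB


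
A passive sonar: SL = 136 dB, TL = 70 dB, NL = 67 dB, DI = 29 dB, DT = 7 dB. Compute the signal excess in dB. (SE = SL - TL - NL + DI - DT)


SE = SL - TL - NL + DI - DT = 136 - 70 - 67 + 29 - 7 = 21

21 dB


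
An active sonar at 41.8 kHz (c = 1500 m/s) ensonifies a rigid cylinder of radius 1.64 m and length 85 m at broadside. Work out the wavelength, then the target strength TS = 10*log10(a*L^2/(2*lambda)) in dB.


Step 1: lambda = c/f = 1500/41800 = 0.03589 m
Step 2: TS = 10*log10(a*L^2/(2*lambda)) = 10*log10(1.64*85^2/(2*0.03589)) = 52.18

52.18 dB


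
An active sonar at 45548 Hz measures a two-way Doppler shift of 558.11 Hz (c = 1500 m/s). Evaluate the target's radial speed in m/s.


9.19 m/s


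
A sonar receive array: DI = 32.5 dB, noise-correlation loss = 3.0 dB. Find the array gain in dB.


AG = DI - L_corr = 32.5 - 3.0 = 29.5

29.5 dB


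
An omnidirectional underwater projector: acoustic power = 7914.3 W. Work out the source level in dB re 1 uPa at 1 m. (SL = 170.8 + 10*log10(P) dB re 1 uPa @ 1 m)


SL = 170.8 + 10*log10(7914.3) = 170.8 + 38.98 = 209.78

209.78 dB


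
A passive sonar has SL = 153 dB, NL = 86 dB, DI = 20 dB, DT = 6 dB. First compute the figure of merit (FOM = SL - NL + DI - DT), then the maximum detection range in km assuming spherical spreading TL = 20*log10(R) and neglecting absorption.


Step 1: FOM = SL - NL + DI - DT = 153 - 86 + 20 - 6 = 81 dB
Step 2: at max range FOM = TL = 20*log10(R), so R = 10^(81/20) = 11220.18 m = 11.22 km

11.22 km


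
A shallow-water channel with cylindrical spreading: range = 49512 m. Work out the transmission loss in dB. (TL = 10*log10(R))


46.95 dB


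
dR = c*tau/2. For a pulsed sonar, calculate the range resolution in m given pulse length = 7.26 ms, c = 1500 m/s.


dR = c*tau/2 = 1500 * 7.26e-3 / 2 = 5.445

5.445 m


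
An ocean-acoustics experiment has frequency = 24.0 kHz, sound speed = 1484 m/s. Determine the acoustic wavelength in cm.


lambda = c/f = 1484 / 24000 = 0.0618 m = 6.18 cm

6.18 cm


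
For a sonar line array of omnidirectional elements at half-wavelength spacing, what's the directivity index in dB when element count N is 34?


DI = 10*log10(34) = 15.31

15.31 dB


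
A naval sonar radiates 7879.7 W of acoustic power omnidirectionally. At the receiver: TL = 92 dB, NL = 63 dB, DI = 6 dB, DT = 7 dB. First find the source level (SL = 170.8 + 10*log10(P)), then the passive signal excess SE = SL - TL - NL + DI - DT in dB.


Step 1: SL = 170.8 + 10*log10(7879.7) = 209.77 dB
Step 2: SE = SL - TL - NL + DI - DT = 209.77 - 92 - 63 + 6 - 7 = 53.77

53.77 dB


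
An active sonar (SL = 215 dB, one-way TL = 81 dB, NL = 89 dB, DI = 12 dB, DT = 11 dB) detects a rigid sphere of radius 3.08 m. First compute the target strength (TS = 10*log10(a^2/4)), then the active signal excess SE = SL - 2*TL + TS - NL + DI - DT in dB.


Step 1: TS = 10*log10(3.08^2/4) = 3.75 dB
Step 2: SE = SL - 2*TL + TS - NL + DI - DT = 215 - 2*81 + (3.75) - 89 + 12 - 11 = -31.25

-31.25 dB


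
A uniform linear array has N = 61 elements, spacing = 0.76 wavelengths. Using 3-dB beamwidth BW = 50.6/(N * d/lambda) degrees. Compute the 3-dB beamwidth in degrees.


1.09 deg


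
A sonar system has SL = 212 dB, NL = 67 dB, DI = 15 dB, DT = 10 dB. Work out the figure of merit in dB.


FOM = SL - NL + DI - DT = 212 - 67 + 15 - 10 = 150

150 dB


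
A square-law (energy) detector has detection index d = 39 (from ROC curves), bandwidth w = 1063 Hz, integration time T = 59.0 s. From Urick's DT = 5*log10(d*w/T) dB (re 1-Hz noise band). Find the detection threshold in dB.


14.23 dB


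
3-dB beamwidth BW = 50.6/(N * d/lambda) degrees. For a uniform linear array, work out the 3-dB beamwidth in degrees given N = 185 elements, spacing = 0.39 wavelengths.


BW = 50.6 / (185 * 0.39) = 50.6 / 72.15 = 0.7

0.7 deg


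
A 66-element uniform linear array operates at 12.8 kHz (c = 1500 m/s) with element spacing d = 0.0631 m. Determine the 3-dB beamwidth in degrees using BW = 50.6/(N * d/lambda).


1.42 deg


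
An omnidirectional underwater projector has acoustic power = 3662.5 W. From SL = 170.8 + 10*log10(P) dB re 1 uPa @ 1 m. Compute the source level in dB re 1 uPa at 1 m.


206.44 dB
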